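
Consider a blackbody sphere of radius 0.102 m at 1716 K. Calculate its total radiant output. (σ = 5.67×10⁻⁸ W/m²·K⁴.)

A = 4πr² = 4π × (0.102)² = 0.131 m².
P = σAT⁴ = 5.67×10⁻⁸ × 0.131 × (1716)⁴ = 5.67×10⁻⁸ × 0.131 × 8.67×10^12.
P = 64300 W.

P ≈ 64300 W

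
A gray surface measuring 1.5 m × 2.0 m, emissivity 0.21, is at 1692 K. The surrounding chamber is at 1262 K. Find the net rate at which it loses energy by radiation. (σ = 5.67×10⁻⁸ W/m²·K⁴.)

A = 1.5 × 2.0 = 3.00 m².
Q = εσA(T⁴ − T_s⁴). T⁴ − T_s⁴ = (1692)⁴ − (1262)⁴ = 8.20×10^12 − 2.54×10^12 = 5.66×10^12 K⁴.
Q = 0.21 × 5.67×10⁻⁸ × 3.00 × 5.66×10^12 = 2.02×10^5 W.

Q ≈ 2.02×10^5 W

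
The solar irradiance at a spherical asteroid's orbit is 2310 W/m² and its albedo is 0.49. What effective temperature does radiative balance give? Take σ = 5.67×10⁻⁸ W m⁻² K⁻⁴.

Power absorbed = (1−a)S·πR²; power emitted = 4πR²σT⁴. Equating and cancelling πR²:
T = ((1−a)S / 4σ)^(1/4) = (1180 / (4 × 5.67×10⁻⁸))^(1/4) = (5.19×10^9)^(1/4).
T = 268 K.

T ≈ 268 K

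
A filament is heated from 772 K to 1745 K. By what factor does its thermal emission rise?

P ∝ T⁴, so the ratio is (1745/772)⁴ = (2.260)⁴ = 26.1.

ratio ≈ 26.1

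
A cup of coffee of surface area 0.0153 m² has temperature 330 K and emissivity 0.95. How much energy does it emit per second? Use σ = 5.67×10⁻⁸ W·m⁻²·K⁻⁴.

P ≈ 9.77 W

P = εσAT⁴ = 0.95 × 5.67×10⁻⁸ × 0.0153 × (330)⁴ = 0.95 × 5.67×10⁻⁸ × 0.0153 × 1.19×10^10.
P = 9.77 W.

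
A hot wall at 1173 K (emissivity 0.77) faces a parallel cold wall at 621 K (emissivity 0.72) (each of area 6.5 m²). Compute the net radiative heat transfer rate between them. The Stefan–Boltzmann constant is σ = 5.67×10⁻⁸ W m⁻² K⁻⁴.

Q ≈ 3.81×10^5 W

For two large parallel gray plates, q = σ(T₁⁴ − T₂⁴) / (1/ε₁ + 1/ε₂ − 1).
1/ε₁ + 1/ε₂ − 1 = 1/0.77 + 1/0.72 − 1 = 1.688.
T₁⁴ − T₂⁴ = 1.89×10^12 − 1.49×10^11 = 1.74×10^12 K⁴.
q = 5.67×10⁻⁸ × 1.74×10^12 / 1.688 = 58600 W/m².
Q = q·A = 58600 × 6.5 = 3.81×10^5 W.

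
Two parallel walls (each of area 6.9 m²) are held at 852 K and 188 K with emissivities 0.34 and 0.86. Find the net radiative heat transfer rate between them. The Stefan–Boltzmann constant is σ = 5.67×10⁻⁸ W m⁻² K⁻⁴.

For two large parallel gray plates, q = σ(T₁⁴ − T₂⁴) / (1/ε₁ + 1/ε₂ − 1).
1/ε₁ + 1/ε₂ − 1 = 1/0.34 + 1/0.86 − 1 = 3.104.
T₁⁴ − T₂⁴ = 5.27×10^11 − 1.25×10^9 = 5.26×10^11 K⁴.
q = 5.67×10⁻⁸ × 5.26×10^11 / 3.104 = 9600 W/m².
Q = q·A = 9600 × 6.9 = 66300 W.

Q ≈ 66300 W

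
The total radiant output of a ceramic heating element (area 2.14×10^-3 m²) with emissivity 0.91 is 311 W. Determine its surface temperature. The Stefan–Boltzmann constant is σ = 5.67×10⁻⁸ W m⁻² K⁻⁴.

T ≈ 1300 K

From P = εσAT⁴, T = (P / εσA)^(1/4) = (311 / (0.91 × 5.67×10⁻⁸ × 2.14×10^-3))^(1/4).
T = (2.82×10^12)^(1/4) = 1300 K.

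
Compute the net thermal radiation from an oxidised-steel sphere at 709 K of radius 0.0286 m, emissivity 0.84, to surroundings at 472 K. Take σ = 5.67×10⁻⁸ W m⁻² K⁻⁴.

Q ≈ 99.4 W

A = 4πr² = 4π × (0.0286)² = 0.0103 m².
Q = εσA(T⁴ − T_s⁴). T⁴ − T_s⁴ = (709)⁴ − (472)⁴ = 2.53×10^11 − 4.96×10^10 = 2.03×10^11 K⁴.
Q = 0.84 × 5.67×10⁻⁸ × 0.0103 × 2.03×10^11 = 99.4 W.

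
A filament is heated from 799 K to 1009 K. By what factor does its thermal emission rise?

P ∝ T⁴, so the ratio is (1009/799)⁴ = (1.263)⁴ = 2.54.

ratio ≈ 2.54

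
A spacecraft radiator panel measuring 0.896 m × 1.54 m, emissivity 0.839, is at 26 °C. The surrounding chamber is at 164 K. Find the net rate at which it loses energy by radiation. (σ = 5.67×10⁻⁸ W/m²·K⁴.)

A = 0.896 × 1.54 = 1.38 m².
Convert: 26 °C = 299 K.
Q = εσA(T⁴ − T_s⁴). T⁴ − T_s⁴ = (299)⁴ − (164)⁴ = 7.99×10^9 − 7.23×10^8 = 7.27×10^9 K⁴.
Q = 0.839 × 5.67×10⁻⁸ × 1.38 × 7.27×10^9 = 477 W.

Q ≈ 477 W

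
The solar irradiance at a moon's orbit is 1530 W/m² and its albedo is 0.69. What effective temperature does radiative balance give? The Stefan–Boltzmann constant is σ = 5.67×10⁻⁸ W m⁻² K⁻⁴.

T ≈ 214 K

Power absorbed = (1−a)S·πR²; power emitted = 4πR²σT⁴. Equating and cancelling πR²:
T = ((1−a)S / 4σ)^(1/4) = (474 / (4 × 5.67×10⁻⁸))^(1/4) = (2.09×10^9)^(1/4).
T = 214 K.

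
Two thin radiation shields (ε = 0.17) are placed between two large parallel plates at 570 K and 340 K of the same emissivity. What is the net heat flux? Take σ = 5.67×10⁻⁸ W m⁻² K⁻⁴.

Each of the 3 gaps contributes resistance (2/ε − 1) = 2/0.17 − 1 = 10.76; total = 32.29.
q = σ(T₁⁴ − T₂⁴) / 32.29 = 5.67×10⁻⁸ × 9.22×10^10 / 32.29 = 162 W/m².

q ≈ 162 W/m²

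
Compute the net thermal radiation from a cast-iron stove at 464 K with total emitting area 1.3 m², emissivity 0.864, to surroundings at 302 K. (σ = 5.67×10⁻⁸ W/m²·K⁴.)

Q = εσA(T⁴ − T_s⁴). T⁴ − T_s⁴ = (464)⁴ − (302)⁴ = 4.64×10^10 − 8.32×10^9 = 3.80×10^10 K⁴.
Q = 0.864 × 5.67×10⁻⁸ × 1.30 × 3.80×10^10 = 2420 W.

Q ≈ 2420 W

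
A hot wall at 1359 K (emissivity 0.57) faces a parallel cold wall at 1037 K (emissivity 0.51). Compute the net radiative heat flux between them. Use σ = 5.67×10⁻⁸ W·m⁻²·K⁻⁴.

q ≈ 47100 W/m²

For two large parallel gray plates, q = σ(T₁⁴ − T₂⁴) / (1/ε₁ + 1/ε₂ − 1).
1/ε₁ + 1/ε₂ − 1 = 1/0.57 + 1/0.51 − 1 = 2.715.
T₁⁴ − T₂⁴ = 3.41×10^12 − 1.16×10^12 = 2.25×10^12 K⁴.
q = 5.67×10⁻⁸ × 2.25×10^12 / 2.715 = 47100 W/m².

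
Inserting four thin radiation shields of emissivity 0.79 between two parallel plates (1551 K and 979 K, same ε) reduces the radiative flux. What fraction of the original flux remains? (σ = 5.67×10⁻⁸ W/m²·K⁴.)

ratio ≈ 0.200

With N identical shields there are N+1 = 5 gaps in series, each with the same radiative resistance, so the flux falls to 1/(N+1) of its unshielded value.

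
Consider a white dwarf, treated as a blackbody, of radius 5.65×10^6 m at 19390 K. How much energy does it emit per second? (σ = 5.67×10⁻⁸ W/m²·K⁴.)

A = 4πr² = 4π × (5.65×10^6)² = 4.01×10^14 m².
P = σAT⁴ = 5.67×10⁻⁸ × 4.01×10^14 × (19390)⁴ = 5.67×10⁻⁸ × 4.01×10^14 × 1.41×10^17.
P = 3.22×10^24 W.

P ≈ 3.22×10^24 W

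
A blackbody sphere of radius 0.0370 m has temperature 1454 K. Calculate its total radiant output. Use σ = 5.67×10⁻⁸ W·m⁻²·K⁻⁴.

A = 4πr² = 4π × (0.0370)² = 0.0172 m².
P = σAT⁴ = 5.67×10⁻⁸ × 0.0172 × (1454)⁴ = 5.67×10⁻⁸ × 0.0172 × 4.47×10^12.
P = 4360 W.

P ≈ 4360 W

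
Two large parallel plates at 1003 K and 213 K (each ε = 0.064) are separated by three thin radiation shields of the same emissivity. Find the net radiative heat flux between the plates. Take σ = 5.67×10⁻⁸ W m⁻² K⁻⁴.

q ≈ 473 W/m²

Each of the 4 gaps contributes resistance (2/ε − 1) = 2/0.064 − 1 = 30.25; total = 121.0.
q = σ(T₁⁴ − T₂⁴) / 121.0 = 5.67×10⁻⁸ × 1.01×10^12 / 121.0 = 473 W/m².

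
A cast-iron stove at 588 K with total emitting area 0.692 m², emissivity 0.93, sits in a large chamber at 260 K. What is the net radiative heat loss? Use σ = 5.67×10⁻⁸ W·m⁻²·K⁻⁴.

Q = εσA(T⁴ − T_s⁴). T⁴ − T_s⁴ = (588)⁴ − (260)⁴ = 1.20×10^11 − 4.57×10^9 = 1.15×10^11 K⁴.
Q = 0.93 × 5.67×10⁻⁸ × 0.692 × 1.15×10^11 = 4200 W.

Q ≈ 4200 W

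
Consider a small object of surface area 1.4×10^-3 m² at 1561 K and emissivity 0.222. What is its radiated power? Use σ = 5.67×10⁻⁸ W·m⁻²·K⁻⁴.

P ≈ 105 W

Stefan–Boltzmann: P = εσAT⁴ = 0.222 × 5.67×10⁻⁸ × 1.40×10^-3 × (1561)⁴ = 0.222 × 5.67×10⁻⁸ × 1.40×10^-3 × 5.94×10^12.
P = 105 W.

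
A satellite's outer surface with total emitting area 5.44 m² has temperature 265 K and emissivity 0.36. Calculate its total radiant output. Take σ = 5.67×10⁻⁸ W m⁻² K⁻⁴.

P ≈ 548 W

Stefan–Boltzmann: P = εσAT⁴ = 0.36 × 5.67×10⁻⁸ × 5.44 × (265)⁴ = 0.36 × 5.67×10⁻⁸ × 5.44 × 4.93×10^9.
P = 548 W.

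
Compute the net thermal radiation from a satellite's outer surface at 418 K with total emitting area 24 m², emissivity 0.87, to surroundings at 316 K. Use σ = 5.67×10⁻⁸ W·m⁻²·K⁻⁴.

Q ≈ 24300 W

Q = εσA(T⁴ − T_s⁴). T⁴ − T_s⁴ = (418)⁴ − (316)⁴ = 3.05×10^10 − 9.97×10^9 = 2.06×10^10 K⁴.
Q = 0.87 × 5.67×10⁻⁸ × 24.0 × 2.06×10^10 = 24300 W.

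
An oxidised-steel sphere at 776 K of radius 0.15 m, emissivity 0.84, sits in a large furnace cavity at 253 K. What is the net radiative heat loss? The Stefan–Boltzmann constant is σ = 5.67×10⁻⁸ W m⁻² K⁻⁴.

A = 4πr² = 4π × (0.15)² = 0.283 m².
Q = εσA(T⁴ − T_s⁴). T⁴ − T_s⁴ = (776)⁴ − (253)⁴ = 3.63×10^11 − 4.10×10^9 = 3.59×10^11 K⁴.
Q = 0.84 × 5.67×10⁻⁸ × 0.283 × 3.59×10^11 = 4830 W.

Q ≈ 4830 W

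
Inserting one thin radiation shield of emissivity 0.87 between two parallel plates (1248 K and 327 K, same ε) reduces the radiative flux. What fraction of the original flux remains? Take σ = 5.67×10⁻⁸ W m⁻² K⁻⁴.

With N identical shields there are N+1 = 2 gaps in series, each with the same radiative resistance, so the flux falls to 1/(N+1) of its unshielded value.

ratio ≈ 0.500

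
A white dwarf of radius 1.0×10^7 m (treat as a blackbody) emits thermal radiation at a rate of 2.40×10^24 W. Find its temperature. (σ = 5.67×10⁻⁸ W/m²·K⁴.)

T ≈ 13500 K

A = 4πr² = 4π × (1.0×10^7)² = 1.26×10^15 m².
From P = σAT⁴, T = (P / σA)^(1/4) = (2.40×10^24 / (5.67×10⁻⁸ × 1.26×10^15))^(1/4).
T = (3.37×10^16)^(1/4) = 13500 K.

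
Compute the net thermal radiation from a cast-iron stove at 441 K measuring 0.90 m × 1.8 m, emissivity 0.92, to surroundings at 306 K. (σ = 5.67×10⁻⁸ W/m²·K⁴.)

A = 0.90 × 1.8 = 1.62 m².
Q = εσA(T⁴ − T_s⁴). T⁴ − T_s⁴ = (441)⁴ − (306)⁴ = 3.78×10^10 − 8.77×10^9 = 2.91×10^10 K⁴.
Q = 0.92 × 5.67×10⁻⁸ × 1.62 × 2.91×10^10 = 2460 W.

Q ≈ 2460 W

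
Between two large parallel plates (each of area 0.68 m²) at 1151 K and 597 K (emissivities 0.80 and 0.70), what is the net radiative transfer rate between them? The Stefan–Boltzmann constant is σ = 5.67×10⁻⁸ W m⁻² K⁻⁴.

For two large parallel gray plates, q = σ(T₁⁴ − T₂⁴) / (1/ε₁ + 1/ε₂ − 1).
1/ε₁ + 1/ε₂ − 1 = 1/0.80 + 1/0.70 − 1 = 1.679.
T₁⁴ − T₂⁴ = 1.76×10^12 − 1.27×10^11 = 1.63×10^12 K⁴.
q = 5.67×10⁻⁸ × 1.63×10^12 / 1.679 = 55000 W/m².
Q = q·A = 55000 × 0.68 = 37400 W.

Q ≈ 37400 W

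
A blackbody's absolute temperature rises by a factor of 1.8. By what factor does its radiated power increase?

factor ≈ 10.5

P ∝ T⁴, so the power scales as (1.8)⁴ = 10.5.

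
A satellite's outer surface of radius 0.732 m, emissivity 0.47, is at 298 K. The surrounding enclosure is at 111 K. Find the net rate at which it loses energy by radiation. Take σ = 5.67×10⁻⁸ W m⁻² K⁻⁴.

Q ≈ 1390 W

A = 4πr² = 4π × (0.732)² = 6.73 m².
Q = εσA(T⁴ − T_s⁴). T⁴ − T_s⁴ = (298)⁴ − (111)⁴ = 7.89×10^9 − 1.52×10^8 = 7.73×10^9 K⁴.
Q = 0.47 × 5.67×10⁻⁸ × 6.73 × 7.73×10^9 = 1390 W.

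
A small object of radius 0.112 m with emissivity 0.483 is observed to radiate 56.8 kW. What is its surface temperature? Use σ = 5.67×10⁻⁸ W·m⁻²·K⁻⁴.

A = 4πr² = 4π × (0.112)² = 0.158 m².
From P = εσAT⁴, T = (P / εσA)^(1/4) = (56800 / (0.483 × 5.67×10⁻⁸ × 0.158))^(1/4).
T = (1.32×10^13)^(1/4) = 1900 K.

T ≈ 1900 K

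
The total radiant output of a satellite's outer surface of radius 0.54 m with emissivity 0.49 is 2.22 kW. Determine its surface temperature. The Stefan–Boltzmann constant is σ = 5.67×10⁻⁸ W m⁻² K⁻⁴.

A = 4πr² = 4π × (0.54)² = 3.66 m².
From P = εσAT⁴, T = (P / εσA)^(1/4) = (2220 / (0.49 × 5.67×10⁻⁸ × 3.66))^(1/4).
T = (2.18×10^10)^(1/4) = 384 K.

T ≈ 384 K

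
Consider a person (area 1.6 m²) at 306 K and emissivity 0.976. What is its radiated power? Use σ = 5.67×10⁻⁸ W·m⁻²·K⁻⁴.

Stefan–Boltzmann: P = εσAT⁴ = 0.976 × 5.67×10⁻⁸ × 1.60 × (306)⁴ = 0.976 × 5.67×10⁻⁸ × 1.60 × 8.77×10^9.
P = 776 W.

P ≈ 776 W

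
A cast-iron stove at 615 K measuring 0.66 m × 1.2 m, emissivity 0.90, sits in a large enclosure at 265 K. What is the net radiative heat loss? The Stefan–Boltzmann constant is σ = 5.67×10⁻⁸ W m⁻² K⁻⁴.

A = 0.66 × 1.2 = 0.792 m².
Q = εσA(T⁴ − T_s⁴). T⁴ − T_s⁴ = (615)⁴ − (265)⁴ = 1.43×10^11 − 4.93×10^9 = 1.38×10^11 K⁴.
Q = 0.90 × 5.67×10⁻⁸ × 0.792 × 1.38×10^11 = 5580 W.

Q ≈ 5580 W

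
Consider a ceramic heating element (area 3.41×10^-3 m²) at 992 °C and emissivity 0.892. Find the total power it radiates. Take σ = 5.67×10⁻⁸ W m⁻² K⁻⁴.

P ≈ 442 W

992 °C = 1265 K.
Stefan–Boltzmann: P = εσAT⁴ = 0.892 × 5.67×10⁻⁸ × 3.41×10^-3 × (1265)⁴ = 0.892 × 5.67×10⁻⁸ × 3.41×10^-3 × 2.56×10^12.
P = 442 W.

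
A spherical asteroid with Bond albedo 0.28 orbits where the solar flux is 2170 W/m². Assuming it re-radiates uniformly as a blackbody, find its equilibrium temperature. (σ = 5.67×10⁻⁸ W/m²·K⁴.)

T ≈ 288 K

Power absorbed = (1−a)S·πR²; power emitted = 4πR²σT⁴. Equating and cancelling πR²:
T = ((1−a)S / 4σ)^(1/4) = (1560 / (4 × 5.67×10⁻⁸))^(1/4) = (6.89×10^9)^(1/4).
T = 288 K.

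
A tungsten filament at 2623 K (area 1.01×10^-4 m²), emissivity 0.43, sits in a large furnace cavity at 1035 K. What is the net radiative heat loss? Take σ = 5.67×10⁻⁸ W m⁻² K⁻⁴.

Q = εσA(T⁴ − T_s⁴). T⁴ − T_s⁴ = (2623)⁴ − (1035)⁴ = 4.73×10^13 − 1.15×10^12 = 4.62×10^13 K⁴.
Q = 0.43 × 5.67×10⁻⁸ × 1.01×10^-4 × 4.62×10^13 = 114 W.

Q ≈ 114 W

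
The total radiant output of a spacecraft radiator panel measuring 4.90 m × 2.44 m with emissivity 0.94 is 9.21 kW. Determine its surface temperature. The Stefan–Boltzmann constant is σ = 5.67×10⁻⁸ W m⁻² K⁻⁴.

A = 4.90 × 2.44 = 12.0 m².
From P = εσAT⁴, T = (P / εσA)^(1/4) = (9210 / (0.94 × 5.67×10⁻⁸ × 12.0))^(1/4).
T = (1.45×10^10)^(1/4) = 347 K.

T ≈ 347 K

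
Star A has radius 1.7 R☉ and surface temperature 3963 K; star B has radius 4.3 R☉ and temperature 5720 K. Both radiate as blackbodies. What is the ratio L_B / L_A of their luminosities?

L_B/L_A ≈ 27.8

L = 4πR²σT⁴ ∝ R²T⁴, so L_B/L_A = (4.3/1.7)² × (5720/3963)⁴ = 6.40 × 4.34 = 27.8.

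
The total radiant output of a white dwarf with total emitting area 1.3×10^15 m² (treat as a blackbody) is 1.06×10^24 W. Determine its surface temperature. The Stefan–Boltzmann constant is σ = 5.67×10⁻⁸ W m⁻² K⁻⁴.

T ≈ 11000 K

From P = σAT⁴, T = (P / σA)^(1/4) = (1.06×10^24 / (5.67×10⁻⁸ × 1.30×10^15))^(1/4).
T = (1.44×10^16)^(1/4) = 11000 K.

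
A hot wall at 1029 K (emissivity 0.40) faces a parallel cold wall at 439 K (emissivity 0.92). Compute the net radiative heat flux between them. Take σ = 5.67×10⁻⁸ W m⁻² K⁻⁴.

For two large parallel gray plates, q = σ(T₁⁴ − T₂⁴) / (1/ε₁ + 1/ε₂ − 1).
1/ε₁ + 1/ε₂ − 1 = 1/0.40 + 1/0.92 − 1 = 2.587.
T₁⁴ − T₂⁴ = 1.12×10^12 − 3.71×10^10 = 1.08×10^12 K⁴.
q = 5.67×10⁻⁸ × 1.08×10^12 / 2.587 = 23800 W/m².

q ≈ 23800 W/m²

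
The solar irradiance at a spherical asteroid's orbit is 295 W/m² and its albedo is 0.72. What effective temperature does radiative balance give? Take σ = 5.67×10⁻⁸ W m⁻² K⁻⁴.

Power absorbed = (1−a)S·πR²; power emitted = 4πR²σT⁴. Equating and cancelling πR²:
T = ((1−a)S / 4σ)^(1/4) = (82.6 / (4 × 5.67×10⁻⁸))^(1/4) = (3.64×10^8)^(1/4).
T = 138 K.

T ≈ 138 K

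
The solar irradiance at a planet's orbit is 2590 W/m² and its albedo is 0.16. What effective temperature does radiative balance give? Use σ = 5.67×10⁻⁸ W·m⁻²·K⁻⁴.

Power absorbed = (1−a)S·πR²; power emitted = 4πR²σT⁴. Equating and cancelling πR²:
T = ((1−a)S / 4σ)^(1/4) = (2180 / (4 × 5.67×10⁻⁸))^(1/4) = (9.59×10^9)^(1/4).
T = 313 K.

T ≈ 313 K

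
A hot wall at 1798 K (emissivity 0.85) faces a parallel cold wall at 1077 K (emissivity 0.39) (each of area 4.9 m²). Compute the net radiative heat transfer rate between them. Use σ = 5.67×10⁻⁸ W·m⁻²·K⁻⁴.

Q ≈ 9.23×10^5 W

For two large parallel gray plates, q = σ(T₁⁴ − T₂⁴) / (1/ε₁ + 1/ε₂ − 1).
1/ε₁ + 1/ε₂ − 1 = 1/0.85 + 1/0.39 − 1 = 2.741.
T₁⁴ − T₂⁴ = 1.05×10^13 − 1.35×10^12 = 9.11×10^12 K⁴.
q = 5.67×10⁻⁸ × 9.11×10^12 / 2.741 = 1.88×10^5 W/m².
Q = q·A = 1.88×10^5 × 4.9 = 9.23×10^5 W.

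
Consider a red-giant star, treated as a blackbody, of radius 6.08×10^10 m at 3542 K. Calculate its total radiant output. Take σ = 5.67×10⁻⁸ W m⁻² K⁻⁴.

P ≈ 4.15×10^29 W

A = 4πr² = 4π × (6.08×10^10)² = 4.65×10^22 m².
P = σAT⁴ = 5.67×10⁻⁸ × 4.65×10^22 × (3542)⁴ = 5.67×10⁻⁸ × 4.65×10^22 × 1.57×10^14.
P = 4.15×10^29 W.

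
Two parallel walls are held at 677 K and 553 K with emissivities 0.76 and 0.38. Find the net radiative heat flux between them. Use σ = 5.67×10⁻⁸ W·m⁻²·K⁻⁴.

For two large parallel gray plates, q = σ(T₁⁴ − T₂⁴) / (1/ε₁ + 1/ε₂ − 1).
1/ε₁ + 1/ε₂ − 1 = 1/0.76 + 1/0.38 − 1 = 2.947.
T₁⁴ − T₂⁴ = 2.10×10^11 − 9.35×10^10 = 1.17×10^11 K⁴.
q = 5.67×10⁻⁸ × 1.17×10^11 / 2.947 = 2240 W/m².

q ≈ 2240 W/m²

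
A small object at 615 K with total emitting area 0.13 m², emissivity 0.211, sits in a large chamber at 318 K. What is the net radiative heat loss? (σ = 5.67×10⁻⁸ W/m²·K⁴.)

Q = εσA(T⁴ − T_s⁴). T⁴ − T_s⁴ = (615)⁴ − (318)⁴ = 1.43×10^11 − 1.02×10^10 = 1.33×10^11 K⁴.
Q = 0.211 × 5.67×10⁻⁸ × 0.130 × 1.33×10^11 = 207 W.

Q ≈ 207 W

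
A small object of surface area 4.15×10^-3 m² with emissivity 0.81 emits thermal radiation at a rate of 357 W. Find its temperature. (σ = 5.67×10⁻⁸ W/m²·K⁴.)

T ≈ 1170 K

From P = εσAT⁴, T = (P / εσA)^(1/4) = (357 / (0.81 × 5.67×10⁻⁸ × 4.15×10^-3))^(1/4).
T = (1.87×10^12)^(1/4) = 1170 K.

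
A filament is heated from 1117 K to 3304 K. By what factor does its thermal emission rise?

ratio ≈ 76.6

P ∝ T⁴, so the ratio is (3304/1117)⁴ = (2.958)⁴ = 76.6.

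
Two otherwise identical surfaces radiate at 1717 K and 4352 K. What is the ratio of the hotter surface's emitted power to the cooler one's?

ratio ≈ 41.3

P ∝ T⁴, so the ratio is (4352/1717)⁴ = (2.535)⁴ = 41.3.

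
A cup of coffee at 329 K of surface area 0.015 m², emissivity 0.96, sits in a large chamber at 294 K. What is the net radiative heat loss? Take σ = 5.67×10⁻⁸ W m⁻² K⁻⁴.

Q ≈ 3.47 W

Q = εσA(T⁴ − T_s⁴). T⁴ − T_s⁴ = (329)⁴ − (294)⁴ = 1.17×10^10 − 7.47×10^9 = 4.24×10^9 K⁴.
Q = 0.96 × 5.67×10⁻⁸ × 0.0150 × 4.24×10^9 = 3.47 W.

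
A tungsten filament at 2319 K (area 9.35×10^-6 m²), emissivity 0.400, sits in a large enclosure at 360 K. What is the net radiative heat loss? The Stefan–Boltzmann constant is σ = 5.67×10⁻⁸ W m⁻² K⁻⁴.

Q = εσA(T⁴ − T_s⁴). T⁴ − T_s⁴ = (2319)⁴ − (360)⁴ = 2.89×10^13 − 1.68×10^10 = 2.89×10^13 K⁴.
Q = 0.400 × 5.67×10⁻⁸ × 9.35×10^-6 × 2.89×10^13 = 6.13 W.

Q ≈ 6.13 W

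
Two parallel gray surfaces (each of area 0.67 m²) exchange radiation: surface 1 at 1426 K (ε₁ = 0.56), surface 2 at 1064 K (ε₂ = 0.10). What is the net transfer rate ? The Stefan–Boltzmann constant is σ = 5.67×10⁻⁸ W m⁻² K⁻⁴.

Q ≈ 10100 W

For two large parallel gray plates, q = σ(T₁⁴ − T₂⁴) / (1/ε₁ + 1/ε₂ − 1).
1/ε₁ + 1/ε₂ − 1 = 1/0.56 + 1/0.10 − 1 = 10.79.
T₁⁴ − T₂⁴ = 4.14×10^12 − 1.28×10^12 = 2.85×10^12 K⁴.
q = 5.67×10⁻⁸ × 2.85×10^12 / 10.79 = 15000 W/m².
Q = q·A = 15000 × 0.67 = 10100 W.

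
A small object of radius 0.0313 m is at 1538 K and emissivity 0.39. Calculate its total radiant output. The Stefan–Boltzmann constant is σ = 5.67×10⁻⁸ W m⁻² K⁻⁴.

P ≈ 1520 W

A = 4πr² = 4π × (0.0313)² = 0.0123 m².
P = εσAT⁴ = 0.39 × 5.67×10⁻⁸ × 0.0123 × (1538)⁴ = 0.39 × 5.67×10⁻⁸ × 0.0123 × 5.60×10^12.
P = 1520 W.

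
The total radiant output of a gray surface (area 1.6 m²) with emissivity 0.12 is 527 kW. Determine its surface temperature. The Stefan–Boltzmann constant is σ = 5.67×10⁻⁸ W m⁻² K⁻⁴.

T ≈ 2640 K

From P = εσAT⁴, T = (P / εσA)^(1/4) = (5.27×10^5 / (0.12 × 5.67×10⁻⁸ × 1.60))^(1/4).
T = (4.84×10^13)^(1/4) = 2640 K.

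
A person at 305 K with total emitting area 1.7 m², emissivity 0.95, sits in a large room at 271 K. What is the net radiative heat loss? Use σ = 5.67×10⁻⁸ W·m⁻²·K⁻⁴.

Q ≈ 299 W

Q = εσA(T⁴ − T_s⁴). T⁴ − T_s⁴ = (305)⁴ − (271)⁴ = 8.65×10^9 − 5.39×10^9 = 3.26×10^9 K⁴.
Q = 0.95 × 5.67×10⁻⁸ × 1.70 × 3.26×10^9 = 299 W.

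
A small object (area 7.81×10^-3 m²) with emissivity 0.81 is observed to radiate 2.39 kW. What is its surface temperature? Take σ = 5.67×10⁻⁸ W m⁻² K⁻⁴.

T ≈ 1610 K

From P = εσAT⁴, T = (P / εσA)^(1/4) = (2390 / (0.81 × 5.67×10⁻⁸ × 7.81×10^-3))^(1/4).
T = (6.66×10^12)^(1/4) = 1610 K.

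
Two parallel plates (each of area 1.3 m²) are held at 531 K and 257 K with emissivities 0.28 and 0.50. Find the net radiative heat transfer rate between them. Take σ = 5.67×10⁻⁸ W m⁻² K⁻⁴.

Q ≈ 1210 W

For two large parallel gray plates, q = σ(T₁⁴ − T₂⁴) / (1/ε₁ + 1/ε₂ − 1).
1/ε₁ + 1/ε₂ − 1 = 1/0.28 + 1/0.50 − 1 = 4.571.
T₁⁴ − T₂⁴ = 7.95×10^10 − 4.36×10^9 = 7.51×10^10 K⁴.
q = 5.67×10⁻⁸ × 7.51×10^10 / 4.571 = 932 W/m².
Q = q·A = 932 × 1.3 = 1210 W.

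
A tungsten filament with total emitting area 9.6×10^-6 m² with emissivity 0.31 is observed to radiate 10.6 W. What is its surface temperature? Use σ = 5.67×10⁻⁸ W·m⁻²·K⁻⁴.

From P = εσAT⁴, T = (P / εσA)^(1/4) = (10.6 / (0.31 × 5.67×10⁻⁸ × 9.60×10^-6))^(1/4).
T = (6.28×10^13)^(1/4) = 2820 K.

T ≈ 2820 K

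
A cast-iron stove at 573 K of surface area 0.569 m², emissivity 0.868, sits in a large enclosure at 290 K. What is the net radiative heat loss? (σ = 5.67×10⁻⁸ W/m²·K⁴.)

Q = εσA(T⁴ − T_s⁴). T⁴ − T_s⁴ = (573)⁴ − (290)⁴ = 1.08×10^11 − 7.07×10^9 = 1.01×10^11 K⁴.
Q = 0.868 × 5.67×10⁻⁸ × 0.569 × 1.01×10^11 = 2820 W.

Q ≈ 2820 W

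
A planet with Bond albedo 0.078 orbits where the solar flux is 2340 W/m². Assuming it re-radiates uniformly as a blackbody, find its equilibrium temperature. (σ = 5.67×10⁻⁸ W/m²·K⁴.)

T ≈ 312 K

Power absorbed = (1−a)S·πR²; power emitted = 4πR²σT⁴. Equating and cancelling πR²:
T = ((1−a)S / 4σ)^(1/4) = (2160 / (4 × 5.67×10⁻⁸))^(1/4) = (9.51×10^9)^(1/4).
T = 312 K.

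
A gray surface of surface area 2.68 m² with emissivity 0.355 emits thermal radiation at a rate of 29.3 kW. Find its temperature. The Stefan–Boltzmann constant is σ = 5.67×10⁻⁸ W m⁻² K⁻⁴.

T ≈ 858 K

From P = εσAT⁴, T = (P / εσA)^(1/4) = (29300 / (0.355 × 5.67×10⁻⁸ × 2.68))^(1/4).
T = (5.43×10^11)^(1/4) = 858 K.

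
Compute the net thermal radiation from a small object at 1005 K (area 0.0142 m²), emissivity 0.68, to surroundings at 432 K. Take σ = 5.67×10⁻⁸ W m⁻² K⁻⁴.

Q ≈ 539 W

Q = εσA(T⁴ − T_s⁴). T⁴ − T_s⁴ = (1005)⁴ − (432)⁴ = 1.02×10^12 − 3.48×10^10 = 9.85×10^11 K⁴.
Q = 0.68 × 5.67×10⁻⁸ × 0.0142 × 9.85×10^11 = 539 W.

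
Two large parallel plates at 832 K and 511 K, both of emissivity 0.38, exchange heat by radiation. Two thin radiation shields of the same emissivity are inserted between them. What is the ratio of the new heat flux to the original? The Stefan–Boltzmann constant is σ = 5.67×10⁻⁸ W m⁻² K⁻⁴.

ratio ≈ 0.333

With N identical shields there are N+1 = 3 gaps in series, each with the same radiative resistance, so the flux falls to 1/(N+1) of its unshielded value.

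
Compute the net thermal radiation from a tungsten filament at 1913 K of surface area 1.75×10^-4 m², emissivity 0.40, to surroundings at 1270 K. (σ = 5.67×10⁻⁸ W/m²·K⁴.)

Q ≈ 42.8 W

Q = εσA(T⁴ − T_s⁴). T⁴ − T_s⁴ = (1913)⁴ − (1270)⁴ = 1.34×10^13 − 2.60×10^12 = 1.08×10^13 K⁴.
Q = 0.40 × 5.67×10⁻⁸ × 1.75×10^-4 × 1.08×10^13 = 42.8 W.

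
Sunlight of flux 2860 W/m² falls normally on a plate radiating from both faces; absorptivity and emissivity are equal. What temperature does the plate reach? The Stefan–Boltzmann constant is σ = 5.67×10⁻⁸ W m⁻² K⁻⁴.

T ≈ 399 K

Absorbed flux αS = emitted flux 2εσT⁴ per unit area; with α = ε this gives T = (S/2σ)^(1/4).
T = (2860 / (2 × 5.67×10⁻⁸))^(1/4) = (2.52×10^10)^(1/4).
T = 399 K.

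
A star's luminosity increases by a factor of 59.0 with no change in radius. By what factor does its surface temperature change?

factor ≈ 2.77

P ∝ T⁴ ⇒ T ∝ P^(1/4), so T scales by (59.0)^(1/4) = 2.77.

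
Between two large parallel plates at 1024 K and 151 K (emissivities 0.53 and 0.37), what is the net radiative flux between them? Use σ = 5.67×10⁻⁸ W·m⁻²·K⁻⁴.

For two large parallel gray plates, q = σ(T₁⁴ − T₂⁴) / (1/ε₁ + 1/ε₂ − 1).
1/ε₁ + 1/ε₂ − 1 = 1/0.53 + 1/0.37 − 1 = 3.589.
T₁⁴ − T₂⁴ = 1.10×10^12 − 5.20×10^8 = 1.10×10^12 K⁴.
q = 5.67×10⁻⁸ × 1.10×10^12 / 3.589 = 17400 W/m².

q ≈ 17400 W/m²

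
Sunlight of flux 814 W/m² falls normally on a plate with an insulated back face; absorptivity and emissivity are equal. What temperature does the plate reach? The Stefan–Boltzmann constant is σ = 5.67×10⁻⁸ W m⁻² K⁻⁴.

T ≈ 346 K

Absorbed flux αS = emitted flux εσT⁴ (one radiating face); with α = ε, T = (S/σ)^(1/4).
T = (814 / 5.67×10⁻⁸)^(1/4) = (1.44×10^10)^(1/4).
T = 346 K.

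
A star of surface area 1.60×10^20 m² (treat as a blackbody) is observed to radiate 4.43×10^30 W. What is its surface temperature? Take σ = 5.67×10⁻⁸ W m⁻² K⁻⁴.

T ≈ 26400 K

From P = σAT⁴, T = (P / σA)^(1/4) = (4.43×10^30 / (5.67×10⁻⁸ × 1.60×10^20))^(1/4).
T = (4.88×10^17)^(1/4) = 26400 K.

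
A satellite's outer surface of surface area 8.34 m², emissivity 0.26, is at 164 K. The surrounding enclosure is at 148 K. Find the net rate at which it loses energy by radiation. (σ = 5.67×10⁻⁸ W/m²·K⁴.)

Q ≈ 30.0 W

Q = εσA(T⁴ − T_s⁴). T⁴ − T_s⁴ = (164)⁴ − (148)⁴ = 7.23×10^8 − 4.80×10^8 = 2.44×10^8 K⁴.
Q = 0.26 × 5.67×10⁻⁸ × 8.34 × 2.44×10^8 = 30.0 W.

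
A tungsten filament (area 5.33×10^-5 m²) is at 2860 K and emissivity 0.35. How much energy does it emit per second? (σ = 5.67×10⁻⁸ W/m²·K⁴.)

P = εσAT⁴ = 0.35 × 5.67×10⁻⁸ × 5.33×10^-5 × (2860)⁴ = 0.35 × 5.67×10⁻⁸ × 5.33×10^-5 × 6.69×10^13.
P = 70.8 W.

P ≈ 70.8 W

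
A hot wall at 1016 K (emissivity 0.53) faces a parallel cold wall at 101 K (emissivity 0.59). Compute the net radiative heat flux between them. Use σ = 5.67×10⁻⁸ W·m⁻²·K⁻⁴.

q ≈ 23400 W/m²

For two large parallel gray plates, q = σ(T₁⁴ − T₂⁴) / (1/ε₁ + 1/ε₂ − 1).
1/ε₁ + 1/ε₂ − 1 = 1/0.53 + 1/0.59 − 1 = 2.582.
T₁⁴ − T₂⁴ = 1.07×10^12 − 1.04×10^8 = 1.07×10^12 K⁴.
q = 5.67×10⁻⁸ × 1.07×10^12 / 2.582 = 23400 W/m².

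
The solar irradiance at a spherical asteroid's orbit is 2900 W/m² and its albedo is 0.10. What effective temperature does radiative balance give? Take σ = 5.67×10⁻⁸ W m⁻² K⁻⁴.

Power absorbed = (1−a)S·πR²; power emitted = 4πR²σT⁴. Equating and cancelling πR²:
T = ((1−a)S / 4σ)^(1/4) = (2610 / (4 × 5.67×10⁻⁸))^(1/4) = (1.15×10^10)^(1/4).
T = 328 K.

T ≈ 328 K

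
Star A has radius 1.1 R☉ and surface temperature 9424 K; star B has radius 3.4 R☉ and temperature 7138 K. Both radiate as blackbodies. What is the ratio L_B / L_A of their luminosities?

L_B/L_A ≈ 3.14

L = 4πR²σT⁴ ∝ R²T⁴, so L_B/L_A = (3.4/1.1)² × (7138/9424)⁴ = 9.55 × 0.329 = 3.14.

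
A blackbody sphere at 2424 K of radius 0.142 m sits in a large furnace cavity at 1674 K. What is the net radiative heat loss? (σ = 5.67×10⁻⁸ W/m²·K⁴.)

A = 4πr² = 4π × (0.142)² = 0.253 m².
Q = σA(T⁴ − T_s⁴). T⁴ − T_s⁴ = (2424)⁴ − (1674)⁴ = 3.45×10^13 − 7.85×10^12 = 2.67×10^13 K⁴.
Q = 5.67×10⁻⁸ × 0.253 × 2.67×10^13 = 3.83×10^5 W.

Q ≈ 3.83×10^5 W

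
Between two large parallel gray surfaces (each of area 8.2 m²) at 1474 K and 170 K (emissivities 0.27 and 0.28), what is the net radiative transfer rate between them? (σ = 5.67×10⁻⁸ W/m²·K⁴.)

For two large parallel gray plates, q = σ(T₁⁴ − T₂⁴) / (1/ε₁ + 1/ε₂ − 1).
1/ε₁ + 1/ε₂ − 1 = 1/0.27 + 1/0.28 − 1 = 6.275.
T₁⁴ − T₂⁴ = 4.72×10^12 − 8.35×10^8 = 4.72×10^12 K⁴.
q = 5.67×10⁻⁸ × 4.72×10^12 / 6.275 = 42600 W/m².
Q = q·A = 42600 × 8.2 = 3.50×10^5 W.

Q ≈ 3.50×10^5 W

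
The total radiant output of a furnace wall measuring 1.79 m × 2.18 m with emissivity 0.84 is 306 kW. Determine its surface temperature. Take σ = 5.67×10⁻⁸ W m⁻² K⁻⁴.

T ≈ 1130 K

A = 1.79 × 2.18 = 3.90 m².
From P = εσAT⁴, T = (P / εσA)^(1/4) = (3.06×10^5 / (0.84 × 5.67×10⁻⁸ × 3.90))^(1/4).
T = (1.65×10^12)^(1/4) = 1130 K.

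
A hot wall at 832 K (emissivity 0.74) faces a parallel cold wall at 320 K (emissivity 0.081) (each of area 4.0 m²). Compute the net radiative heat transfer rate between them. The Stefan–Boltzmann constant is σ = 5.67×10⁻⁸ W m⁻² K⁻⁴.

Q ≈ 8370 W

For two large parallel gray plates, q = σ(T₁⁴ − T₂⁴) / (1/ε₁ + 1/ε₂ − 1).
1/ε₁ + 1/ε₂ − 1 = 1/0.74 + 1/0.081 − 1 = 12.70.
T₁⁴ − T₂⁴ = 4.79×10^11 − 1.05×10^10 = 4.69×10^11 K⁴.
q = 5.67×10⁻⁸ × 4.69×10^11 / 12.70 = 2090 W/m².
Q = q·A = 2090 × 4.0 = 8370 W.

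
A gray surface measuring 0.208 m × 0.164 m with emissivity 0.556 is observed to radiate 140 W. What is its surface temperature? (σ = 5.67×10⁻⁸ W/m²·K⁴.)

T ≈ 601 K

A = 0.208 × 0.164 = 0.0341 m².
From P = εσAT⁴, T = (P / εσA)^(1/4) = (140 / (0.556 × 5.67×10⁻⁸ × 0.0341))^(1/4).
T = (1.30×10^11)^(1/4) = 601 K.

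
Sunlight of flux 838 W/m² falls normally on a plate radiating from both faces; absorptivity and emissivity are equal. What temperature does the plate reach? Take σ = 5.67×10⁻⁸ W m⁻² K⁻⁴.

Absorbed flux αS = emitted flux 2εσT⁴ per unit area; with α = ε this gives T = (S/2σ)^(1/4).
T = (838 / (2 × 5.67×10⁻⁸))^(1/4) = (7.39×10^9)^(1/4).
T = 293 K.

T ≈ 293 K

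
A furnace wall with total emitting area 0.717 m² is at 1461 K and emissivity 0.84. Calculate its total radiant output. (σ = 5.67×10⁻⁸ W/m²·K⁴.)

P ≈ 1.56×10^5 W

P = εσAT⁴ = 0.84 × 5.67×10⁻⁸ × 0.717 × (1461)⁴ = 0.84 × 5.67×10⁻⁸ × 0.717 × 4.56×10^12.
P = 1.56×10^5 W.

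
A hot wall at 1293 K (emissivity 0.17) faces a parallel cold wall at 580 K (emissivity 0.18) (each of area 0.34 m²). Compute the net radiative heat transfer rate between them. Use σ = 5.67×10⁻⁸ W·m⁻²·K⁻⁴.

Q ≈ 4950 W

For two large parallel gray plates, q = σ(T₁⁴ − T₂⁴) / (1/ε₁ + 1/ε₂ − 1).
1/ε₁ + 1/ε₂ − 1 = 1/0.17 + 1/0.18 − 1 = 10.44.
T₁⁴ − T₂⁴ = 2.80×10^12 − 1.13×10^11 = 2.68×10^12 K⁴.
q = 5.67×10⁻⁸ × 2.68×10^12 / 10.44 = 14600 W/m².
Q = q·A = 14600 × 0.34 = 4950 W.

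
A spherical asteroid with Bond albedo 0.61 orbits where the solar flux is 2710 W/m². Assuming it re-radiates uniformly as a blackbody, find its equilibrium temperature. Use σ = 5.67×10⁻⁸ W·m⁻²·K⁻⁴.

Power absorbed = (1−a)S·πR²; power emitted = 4πR²σT⁴. Equating and cancelling πR²:
T = ((1−a)S / 4σ)^(1/4) = (1060 / (4 × 5.67×10⁻⁸))^(1/4) = (4.66×10^9)^(1/4).
T = 261 K.

T ≈ 261 K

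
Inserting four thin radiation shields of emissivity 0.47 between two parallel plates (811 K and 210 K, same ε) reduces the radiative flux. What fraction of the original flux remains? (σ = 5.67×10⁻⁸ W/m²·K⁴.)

With N identical shields there are N+1 = 5 gaps in series, each with the same radiative resistance, so the flux falls to 1/(N+1) of its unshielded value.

ratio ≈ 0.200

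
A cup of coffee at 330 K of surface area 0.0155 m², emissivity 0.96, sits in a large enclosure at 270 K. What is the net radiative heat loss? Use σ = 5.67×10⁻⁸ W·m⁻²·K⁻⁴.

Q = εσA(T⁴ − T_s⁴). T⁴ − T_s⁴ = (330)⁴ − (270)⁴ = 1.19×10^10 − 5.31×10^9 = 6.54×10^9 K⁴.
Q = 0.96 × 5.67×10⁻⁸ × 0.0155 × 6.54×10^9 = 5.52 W.

Q ≈ 5.52 W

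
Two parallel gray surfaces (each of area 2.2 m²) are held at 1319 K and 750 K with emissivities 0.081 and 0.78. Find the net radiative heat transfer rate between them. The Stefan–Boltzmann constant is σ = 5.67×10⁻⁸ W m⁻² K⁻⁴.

Q ≈ 26800 W

For two large parallel gray plates, q = σ(T₁⁴ − T₂⁴) / (1/ε₁ + 1/ε₂ − 1).
1/ε₁ + 1/ε₂ − 1 = 1/0.081 + 1/0.78 − 1 = 12.63.
T₁⁴ − T₂⁴ = 3.03×10^12 − 3.16×10^11 = 2.71×10^12 K⁴.
q = 5.67×10⁻⁸ × 2.71×10^12 / 12.63 = 12200 W/m².
Q = q·A = 12200 × 2.2 = 26800 W.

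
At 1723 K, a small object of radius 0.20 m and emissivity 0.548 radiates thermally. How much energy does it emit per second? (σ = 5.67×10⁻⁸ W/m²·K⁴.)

A = 4πr² = 4π × (0.20)² = 0.503 m².
Stefan–Boltzmann: P = εσAT⁴ = 0.548 × 5.67×10⁻⁸ × 0.503 × (1723)⁴ = 0.548 × 5.67×10⁻⁸ × 0.503 × 8.81×10^12.
P = 1.38×10^5 W.

P ≈ 1.38×10^5 W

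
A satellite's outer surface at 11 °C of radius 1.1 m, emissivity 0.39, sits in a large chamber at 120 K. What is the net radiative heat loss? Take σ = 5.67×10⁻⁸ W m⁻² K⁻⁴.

Q ≈ 2120 W

A = 4πr² = 4π × (1.1)² = 15.2 m².
Convert: 11 °C = 284 K.
Q = εσA(T⁴ − T_s⁴). T⁴ − T_s⁴ = (284)⁴ − (120)⁴ = 6.51×10^9 − 2.07×10^8 = 6.30×10^9 K⁴.
Q = 0.39 × 5.67×10⁻⁸ × 15.2 × 6.30×10^9 = 2120 W.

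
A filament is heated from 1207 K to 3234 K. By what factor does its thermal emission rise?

P ∝ T⁴, so the ratio is (3234/1207)⁴ = (2.679)⁴ = 51.5.

ratio ≈ 51.5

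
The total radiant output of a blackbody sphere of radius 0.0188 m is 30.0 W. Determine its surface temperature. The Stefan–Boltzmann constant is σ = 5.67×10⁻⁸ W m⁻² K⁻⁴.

T ≈ 587 K

A = 4πr² = 4π × (0.0188)² = 4.44×10^-3 m².
From P = σAT⁴, T = (P / σA)^(1/4) = (30.0 / (5.67×10⁻⁸ × 4.44×10^-3))^(1/4).
T = (1.19×10^11)^(1/4) = 587 K.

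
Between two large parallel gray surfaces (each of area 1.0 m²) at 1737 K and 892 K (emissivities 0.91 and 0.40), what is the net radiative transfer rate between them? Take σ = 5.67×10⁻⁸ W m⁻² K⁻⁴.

For two large parallel gray plates, q = σ(T₁⁴ − T₂⁴) / (1/ε₁ + 1/ε₂ − 1).
1/ε₁ + 1/ε₂ − 1 = 1/0.91 + 1/0.40 − 1 = 2.599.
T₁⁴ − T₂⁴ = 9.10×10^12 − 6.33×10^11 = 8.47×10^12 K⁴.
q = 5.67×10⁻⁸ × 8.47×10^12 / 2.599 = 1.85×10^5 W/m².
Q = q·A = 1.85×10^5 × 1.0 = 1.85×10^5 W.

Q ≈ 1.85×10^5 W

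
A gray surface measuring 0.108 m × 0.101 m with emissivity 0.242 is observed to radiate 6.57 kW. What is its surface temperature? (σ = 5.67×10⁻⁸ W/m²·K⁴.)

T ≈ 2570 K

A = 0.108 × 0.101 = 0.0109 m².
From P = εσAT⁴, T = (P / εσA)^(1/4) = (6570 / (0.242 × 5.67×10⁻⁸ × 0.0109))^(1/4).
T = (4.39×10^13)^(1/4) = 2570 K.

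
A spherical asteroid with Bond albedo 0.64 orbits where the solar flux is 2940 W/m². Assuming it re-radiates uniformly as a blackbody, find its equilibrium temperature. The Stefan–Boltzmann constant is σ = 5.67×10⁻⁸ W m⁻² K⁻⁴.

Power absorbed = (1−a)S·πR²; power emitted = 4πR²σT⁴. Equating and cancelling πR²:
T = ((1−a)S / 4σ)^(1/4) = (1060 / (4 × 5.67×10⁻⁸))^(1/4) = (4.67×10^9)^(1/4).
T = 261 K.

T ≈ 261 K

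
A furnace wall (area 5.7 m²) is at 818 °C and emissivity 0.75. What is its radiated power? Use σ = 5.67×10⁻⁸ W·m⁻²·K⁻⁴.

818 °C = 1091 K.
Stefan–Boltzmann: P = εσAT⁴ = 0.75 × 5.67×10⁻⁸ × 5.70 × (1091)⁴ = 0.75 × 5.67×10⁻⁸ × 5.70 × 1.42×10^12.
P = 3.43×10^5 W.

P ≈ 3.43×10^5 W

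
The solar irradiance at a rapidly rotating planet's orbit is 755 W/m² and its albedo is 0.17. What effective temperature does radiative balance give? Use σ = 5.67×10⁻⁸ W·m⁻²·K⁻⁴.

Power absorbed = (1−a)S·πR²; power emitted = 4πR²σT⁴. Equating and cancelling πR²:
T = ((1−a)S / 4σ)^(1/4) = (627 / (4 × 5.67×10⁻⁸))^(1/4) = (2.76×10^9)^(1/4).
T = 229 K.

T ≈ 229 K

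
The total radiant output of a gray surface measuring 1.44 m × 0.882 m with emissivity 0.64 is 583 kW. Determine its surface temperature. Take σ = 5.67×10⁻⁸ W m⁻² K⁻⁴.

A = 1.44 × 0.882 = 1.27 m².
From P = εσAT⁴, T = (P / εσA)^(1/4) = (5.83×10^5 / (0.64 × 5.67×10⁻⁸ × 1.27))^(1/4).
T = (1.26×10^13)^(1/4) = 1890 K.

T ≈ 1890 K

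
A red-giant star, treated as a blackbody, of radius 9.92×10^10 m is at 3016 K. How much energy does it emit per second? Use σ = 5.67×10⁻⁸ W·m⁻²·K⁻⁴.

A = 4πr² = 4π × (9.92×10^10)² = 1.24×10^23 m².
P = σAT⁴ = 5.67×10⁻⁸ × 1.24×10^23 × (3016)⁴ = 5.67×10⁻⁸ × 1.24×10^23 × 8.27×10^13.
P = 5.80×10^29 W.

P ≈ 5.80×10^29 W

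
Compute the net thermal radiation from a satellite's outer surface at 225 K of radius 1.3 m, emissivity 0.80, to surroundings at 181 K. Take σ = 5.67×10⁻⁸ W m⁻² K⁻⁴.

A = 4πr² = 4π × (1.3)² = 21.2 m².
Q = εσA(T⁴ − T_s⁴). T⁴ − T_s⁴ = (225)⁴ − (181)⁴ = 2.56×10^9 − 1.07×10^9 = 1.49×10^9 K⁴.
Q = 0.80 × 5.67×10⁻⁸ × 21.2 × 1.49×10^9 = 1430 W.

Q ≈ 1430 W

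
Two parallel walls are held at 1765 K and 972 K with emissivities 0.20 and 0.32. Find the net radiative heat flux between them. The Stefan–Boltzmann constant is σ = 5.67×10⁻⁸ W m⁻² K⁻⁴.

For two large parallel gray plates, q = σ(T₁⁴ − T₂⁴) / (1/ε₁ + 1/ε₂ − 1).
1/ε₁ + 1/ε₂ − 1 = 1/0.20 + 1/0.32 − 1 = 7.125.
T₁⁴ − T₂⁴ = 9.70×10^12 − 8.93×10^11 = 8.81×10^12 K⁴.
q = 5.67×10⁻⁸ × 8.81×10^12 / 7.125 = 70100 W/m².

q ≈ 70100 W/m²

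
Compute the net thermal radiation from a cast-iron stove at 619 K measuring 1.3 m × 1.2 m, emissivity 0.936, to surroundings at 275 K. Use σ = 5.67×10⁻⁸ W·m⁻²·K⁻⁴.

Q ≈ 11700 W

A = 1.3 × 1.2 = 1.56 m².
Q = εσA(T⁴ − T_s⁴). T⁴ − T_s⁴ = (619)⁴ − (275)⁴ = 1.47×10^11 − 5.72×10^9 = 1.41×10^11 K⁴.
Q = 0.936 × 5.67×10⁻⁸ × 1.56 × 1.41×10^11 = 11700 W.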